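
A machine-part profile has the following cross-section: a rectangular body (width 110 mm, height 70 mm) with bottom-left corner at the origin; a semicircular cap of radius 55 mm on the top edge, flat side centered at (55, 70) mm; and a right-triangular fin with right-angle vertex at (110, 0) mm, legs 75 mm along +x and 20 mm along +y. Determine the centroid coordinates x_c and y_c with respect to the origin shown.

x_c = 59.54 mm, y_c = 54.39 mm

rectangular body: A = 110 × 70 = 7700.00, centroid at (55.00, 35.00).
semicircular top: A = ½π·55² = 4751.66, centroid at (55.00, 93.34).
triangular fin: A = ½·75·20 = 750.00, centroid at (135.00, 6.67).
ΣA = 13201.66 mm²
ΣAx_c = (7700.00)(55.00) + (4751.66)(55.00) + (750.00)(135.00) = 786091.24 mm³
ΣAy_c = (7700.00)(35.00) + (4751.66)(93.34) + (750.00)(6.67) = 718032.79 mm³
x_c = 786091.24 / 13201.66 = 59.54 mm
y_c = 718032.79 / 13201.66 = 54.39 mm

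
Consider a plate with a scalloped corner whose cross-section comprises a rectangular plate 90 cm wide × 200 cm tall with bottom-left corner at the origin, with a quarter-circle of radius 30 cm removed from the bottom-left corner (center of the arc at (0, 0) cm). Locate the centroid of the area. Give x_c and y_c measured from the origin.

Part | A | x̄ᵢ | ȳᵢ | A·x̄ᵢ | A·ȳᵢ
plate | 18000.00 | 45.00 | 100.00 | 810000.00 | 1800000.00
removed quarter-circle | -706.86 | 12.73 | 12.73 | -9000.00 | -9000.00
Σ | 17293.14 |  |  | 801000.00 | 1791000.00
x_c = 801000.00 / 17293.14 = 46.32 cm
y_c = 1791000.00 / 17293.14 = 103.57 cm

x_c = 46.32 cm, y_c = 103.57 cm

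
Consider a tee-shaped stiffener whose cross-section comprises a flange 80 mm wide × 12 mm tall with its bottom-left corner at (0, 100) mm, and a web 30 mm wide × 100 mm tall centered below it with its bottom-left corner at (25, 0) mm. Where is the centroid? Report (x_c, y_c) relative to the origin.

x_c = 40.00 mm, y_c = 63.58 mm

web: A = 30 × 100 = 3000.00, centroid at (40.00, 50.00).
flange: A = 80 × 12 = 960.00, centroid at (40.00, 106.00).
ΣA = 3960.00 mm², ΣAx_c = 158400.00 mm³, ΣAy_c = 251760.00 mm³.
x_c = 158400.00/3960.00 = 40.00 mm; y_c = 251760.00/3960.00 = 63.58 mm.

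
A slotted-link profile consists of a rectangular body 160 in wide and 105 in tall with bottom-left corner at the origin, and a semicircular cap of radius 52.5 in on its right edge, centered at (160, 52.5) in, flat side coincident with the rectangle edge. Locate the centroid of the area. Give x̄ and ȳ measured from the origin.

x̄ = 100.96 in, ȳ = 52.50 in

rectangular body: A = 160 × 105 = 16800.00, centroid at (80.00, 52.50).
semicircular end: A = ½π·52.5² = 4329.51, centroid at (182.28, 52.50).
ΣA = 21129.51 in², ΣAx̄ = 2133189.93 in³, ΣAȳ = 1109299.14 in³.
x̄ = 2133189.93/21129.51 = 100.96 in; ȳ = 1109299.14/21129.51 = 52.50 in.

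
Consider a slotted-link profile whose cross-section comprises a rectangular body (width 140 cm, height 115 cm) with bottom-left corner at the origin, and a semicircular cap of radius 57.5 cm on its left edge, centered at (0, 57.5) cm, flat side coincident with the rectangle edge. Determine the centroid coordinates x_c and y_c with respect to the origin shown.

x_c = 46.98 cm, y_c = 57.50 cm

rectangular body: A = 140 × 115 = 16100.00, centroid at (70.00, 57.50).
semicircular end: A = ½π·57.5² = 5193.45, centroid at (-24.40, 57.50).
ΣA = 21293.45 cm²
ΣAx_c = (16100.00)(70.00) + (5193.45)(-24.40) = 1000260.42 cm³
ΣAy_c = (16100.00)(57.50) + (5193.45)(57.50) = 1224373.11 cm³
x_c = 1000260.42 / 21293.45 = 46.98 cm
y_c = 1224373.11 / 21293.45 = 57.50 cm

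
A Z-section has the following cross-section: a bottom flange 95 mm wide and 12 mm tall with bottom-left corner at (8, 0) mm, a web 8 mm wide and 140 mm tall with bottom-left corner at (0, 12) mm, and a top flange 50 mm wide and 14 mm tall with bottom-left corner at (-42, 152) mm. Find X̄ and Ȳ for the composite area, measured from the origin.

bottom flange: A = 95 × 12 = 1140.00, centroid at (55.50, 6.00).
web: A = 8 × 140 = 1120.00, centroid at (4.00, 82.00).
top flange: A = 50 × 14 = 700.00, centroid at (-17.00, 159.00).
ΣA = 2960.00 mm²
ΣAX̄ = (1140.00)(55.50) + (1120.00)(4.00) + (700.00)(-17.00) = 55850.00 mm³
ΣAȲ = (1140.00)(6.00) + (1120.00)(82.00) + (700.00)(159.00) = 209980.00 mm³
X̄ = 55850.00 / 2960.00 = 18.87 mm
Ȳ = 209980.00 / 2960.00 = 70.94 mm

X̄ = 18.87 mm, Ȳ = 70.94 mm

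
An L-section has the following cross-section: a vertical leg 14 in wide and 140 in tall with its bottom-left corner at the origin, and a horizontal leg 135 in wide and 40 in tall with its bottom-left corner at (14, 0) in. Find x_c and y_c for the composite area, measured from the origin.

vertical leg: A = 14 × 140 = 1960.00, centroid at (7.00, 70.00).
horizontal leg: A = 135 × 40 = 5400.00, centroid at (81.50, 20.00).
ΣA = 7360.00 in², ΣAx_c = 453820.00 in³, ΣAy_c = 245200.00 in³.
x_c = 453820.00/7360.00 = 61.66 in; y_c = 245200.00/7360.00 = 33.32 in.

x_c = 61.66 in, y_c = 33.32 in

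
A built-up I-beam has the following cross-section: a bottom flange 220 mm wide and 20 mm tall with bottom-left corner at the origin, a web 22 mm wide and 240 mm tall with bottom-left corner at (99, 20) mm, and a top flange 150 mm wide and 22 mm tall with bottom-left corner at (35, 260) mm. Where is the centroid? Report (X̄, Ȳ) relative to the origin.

Part | A | x̄ᵢ | ȳᵢ | A·x̄ᵢ | A·ȳᵢ
bottom flange | 4400.00 | 110.00 | 10.00 | 484000.00 | 44000.00
web | 5280.00 | 110.00 | 140.00 | 580800.00 | 739200.00
top flange | 3300.00 | 110.00 | 271.00 | 363000.00 | 894300.00
Σ | 12980.00 |  |  | 1427800.00 | 1677500.00
X̄ = 1427800.00 / 12980.00 = 110.00 mm
Ȳ = 1677500.00 / 12980.00 = 129.24 mm

X̄ = 110.00 mm, Ȳ = 129.24 mm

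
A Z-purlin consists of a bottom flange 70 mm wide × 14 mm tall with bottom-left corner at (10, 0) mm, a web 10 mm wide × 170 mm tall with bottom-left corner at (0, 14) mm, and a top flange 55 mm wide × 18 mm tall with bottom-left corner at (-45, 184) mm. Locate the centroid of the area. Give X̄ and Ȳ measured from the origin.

bottom flange: A = 70 × 14 = 980.00, centroid at (45.00, 7.00).
web: A = 10 × 170 = 1700.00, centroid at (5.00, 99.00).
top flange: A = 55 × 18 = 990.00, centroid at (-17.50, 193.00).
ΣA = 3670.00 mm²
ΣAX̄ = (980.00)(45.00) + (1700.00)(5.00) + (990.00)(-17.50) = 35275.00 mm³
ΣAȲ = (980.00)(7.00) + (1700.00)(99.00) + (990.00)(193.00) = 366230.00 mm³
X̄ = 35275.00 / 3670.00 = 9.61 mm
Ȳ = 366230.00 / 3670.00 = 99.79 mm

X̄ = 9.61 mm, Ȳ = 99.79 mm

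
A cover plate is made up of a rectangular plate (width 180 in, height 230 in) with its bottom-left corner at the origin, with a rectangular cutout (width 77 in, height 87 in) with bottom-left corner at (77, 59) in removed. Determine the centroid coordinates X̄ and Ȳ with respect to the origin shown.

X̄ = 85.08 in, Ȳ = 117.41 in

Part | A | x̄ᵢ | ȳᵢ | A·x̄ᵢ | A·ȳᵢ
plate | 41400.00 | 90.00 | 115.00 | 3726000.00 | 4761000.00
hole | -6699.00 | 115.50 | 102.50 | -773734.50 | -686647.50
Σ | 34701.00 |  |  | 2952265.50 | 4074352.50
X̄ = 2952265.50 / 34701.00 = 85.08 in
Ȳ = 4074352.50 / 34701.00 = 117.41 in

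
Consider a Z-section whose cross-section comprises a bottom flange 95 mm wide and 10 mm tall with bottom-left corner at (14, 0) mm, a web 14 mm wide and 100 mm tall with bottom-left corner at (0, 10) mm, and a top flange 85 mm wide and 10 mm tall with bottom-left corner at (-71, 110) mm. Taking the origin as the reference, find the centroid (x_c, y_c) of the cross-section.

x_c = 13.75 mm, y_c = 58.28 mm

bottom flange: A = 95 × 10 = 950.00, centroid at (61.50, 5.00).
web: A = 14 × 100 = 1400.00, centroid at (7.00, 60.00).
top flange: A = 85 × 10 = 850.00, centroid at (-28.50, 115.00).
ΣA = 3200.00 mm², ΣAx_c = 44000.00 mm³, ΣAy_c = 186500.00 mm³.
x_c = 44000.00/3200.00 = 13.75 mm; y_c = 186500.00/3200.00 = 58.28 mm.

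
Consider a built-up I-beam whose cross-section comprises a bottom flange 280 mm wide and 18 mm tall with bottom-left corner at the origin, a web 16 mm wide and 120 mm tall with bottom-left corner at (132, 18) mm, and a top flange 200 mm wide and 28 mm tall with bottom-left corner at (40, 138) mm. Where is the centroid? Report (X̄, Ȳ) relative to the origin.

bottom flange: A = 280 × 18 = 5040.00, centroid at (140.00, 9.00).
web: A = 16 × 120 = 1920.00, centroid at (140.00, 78.00).
top flange: A = 200 × 28 = 5600.00, centroid at (140.00, 152.00).
ΣA = 12560.00 mm²
ΣAX̄ = (5040.00)(140.00) + (1920.00)(140.00) + (5600.00)(140.00) = 1758400.00 mm³
ΣAȲ = (5040.00)(9.00) + (1920.00)(78.00) + (5600.00)(152.00) = 1046320.00 mm³
X̄ = 1758400.00 / 12560.00 = 140.00 mm
Ȳ = 1046320.00 / 12560.00 = 83.31 mm

X̄ = 140.00 mm, Ȳ = 83.31 mm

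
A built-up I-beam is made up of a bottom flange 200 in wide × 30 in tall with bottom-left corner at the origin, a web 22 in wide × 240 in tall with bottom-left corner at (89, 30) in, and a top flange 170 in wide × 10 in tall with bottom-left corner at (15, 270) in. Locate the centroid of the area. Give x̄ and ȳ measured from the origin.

bottom flange: A = 200 × 30 = 6000.00, centroid at (100.00, 15.00).
web: A = 22 × 240 = 5280.00, centroid at (100.00, 150.00).
top flange: A = 170 × 10 = 1700.00, centroid at (100.00, 275.00).
ΣA = 12980.00 in²
ΣAx̄ = (6000.00)(100.00) + (5280.00)(100.00) + (1700.00)(100.00) = 1298000.00 in³
ΣAȳ = (6000.00)(15.00) + (5280.00)(150.00) + (1700.00)(275.00) = 1349500.00 in³
x̄ = 1298000.00 / 12980.00 = 100.00 in
ȳ = 1349500.00 / 12980.00 = 103.97 in

x̄ = 100.00 in, ȳ = 103.97 in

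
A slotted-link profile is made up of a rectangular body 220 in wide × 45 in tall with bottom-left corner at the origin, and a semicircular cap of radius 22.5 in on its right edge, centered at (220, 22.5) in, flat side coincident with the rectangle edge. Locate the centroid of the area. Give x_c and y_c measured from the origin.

x_c = 118.89 in, y_c = 22.50 in

Part | A | x̄ᵢ | ȳᵢ | A·x̄ᵢ | A·ȳᵢ
rectangular body | 9900.00 | 110.00 | 22.50 | 1089000.00 | 222750.00
semicircular end | 795.22 | 229.55 | 22.50 | 182541.19 | 17892.35
Σ | 10695.22 |  |  | 1271541.19 | 240642.35
x_c = 1271541.19 / 10695.22 = 118.89 in
y_c = 240642.35 / 10695.22 = 22.50 in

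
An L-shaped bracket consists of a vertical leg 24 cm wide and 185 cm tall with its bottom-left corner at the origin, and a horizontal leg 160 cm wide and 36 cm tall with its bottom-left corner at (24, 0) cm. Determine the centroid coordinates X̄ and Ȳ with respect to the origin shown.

X̄ = 63.95 cm, Ȳ = 50.43 cm

vertical leg: A = 24 × 185 = 4440.00, centroid at (12.00, 92.50).
horizontal leg: A = 160 × 36 = 5760.00, centroid at (104.00, 18.00).
ΣA = 10200.00 cm²
ΣAX̄ = (4440.00)(12.00) + (5760.00)(104.00) = 652320.00 cm³
ΣAȲ = (4440.00)(92.50) + (5760.00)(18.00) = 514380.00 cm³
X̄ = 652320.00 / 10200.00 = 63.95 cm
Ȳ = 514380.00 / 10200.00 = 50.43 cm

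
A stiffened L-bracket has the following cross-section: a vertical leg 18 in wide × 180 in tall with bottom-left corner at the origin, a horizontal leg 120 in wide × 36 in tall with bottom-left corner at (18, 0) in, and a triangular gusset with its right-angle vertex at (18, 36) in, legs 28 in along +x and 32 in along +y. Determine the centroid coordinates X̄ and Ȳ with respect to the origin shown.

vertical leg: A = 18 × 180 = 3240.00, centroid at (9.00, 90.00).
horizontal leg: A = 120 × 36 = 4320.00, centroid at (78.00, 18.00).
gusset: A = ½·28·32 = 448.00, centroid at (27.33, 46.67).
ΣA = 8008.00 in², ΣAX̄ = 378365.33 in³, ΣAȲ = 390266.67 in³.
X̄ = 378365.33/8008.00 = 47.25 in; Ȳ = 390266.67/8008.00 = 48.73 in.

X̄ = 47.25 in, Ȳ = 48.73 in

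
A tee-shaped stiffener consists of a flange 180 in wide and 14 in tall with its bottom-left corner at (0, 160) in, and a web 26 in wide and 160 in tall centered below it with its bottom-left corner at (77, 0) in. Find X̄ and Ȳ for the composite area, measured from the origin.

web: A = 26 × 160 = 4160.00, centroid at (90.00, 80.00).
flange: A = 180 × 14 = 2520.00, centroid at (90.00, 167.00).
ΣA = 6680.00 in², ΣAX̄ = 601200.00 in³, ΣAȲ = 753640.00 in³.
X̄ = 601200.00/6680.00 = 90.00 in; Ȳ = 753640.00/6680.00 = 112.82 in.

X̄ = 90.00 in, Ȳ = 112.82 in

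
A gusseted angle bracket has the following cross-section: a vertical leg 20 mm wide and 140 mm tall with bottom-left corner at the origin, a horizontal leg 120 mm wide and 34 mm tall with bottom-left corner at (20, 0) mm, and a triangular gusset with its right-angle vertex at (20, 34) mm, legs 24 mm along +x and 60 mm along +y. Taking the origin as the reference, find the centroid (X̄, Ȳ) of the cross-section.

Part | A | x̄ᵢ | ȳᵢ | A·x̄ᵢ | A·ȳᵢ
vertical leg | 2800.00 | 10.00 | 70.00 | 28000.00 | 196000.00
horizontal leg | 4080.00 | 80.00 | 17.00 | 326400.00 | 69360.00
gusset | 720.00 | 28.00 | 54.00 | 20160.00 | 38880.00
Σ | 7600.00 |  |  | 374560.00 | 304240.00
X̄ = 374560.00 / 7600.00 = 49.28 mm
Ȳ = 304240.00 / 7600.00 = 40.03 mm

X̄ = 49.28 mm, Ȳ = 40.03 mm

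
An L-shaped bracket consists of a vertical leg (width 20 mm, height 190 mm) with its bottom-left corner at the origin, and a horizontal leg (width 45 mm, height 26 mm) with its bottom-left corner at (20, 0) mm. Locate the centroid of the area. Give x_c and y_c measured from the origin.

vertical leg: A = 20 × 190 = 3800.00, centroid at (10.00, 95.00).
horizontal leg: A = 45 × 26 = 1170.00, centroid at (42.50, 13.00).
ΣA = 4970.00 mm²
ΣAx_c = (3800.00)(10.00) + (1170.00)(42.50) = 87725.00 mm³
ΣAy_c = (3800.00)(95.00) + (1170.00)(13.00) = 376210.00 mm³
x_c = 87725.00 / 4970.00 = 17.65 mm
y_c = 376210.00 / 4970.00 = 75.70 mm

x_c = 17.65 mm, y_c = 75.70 mm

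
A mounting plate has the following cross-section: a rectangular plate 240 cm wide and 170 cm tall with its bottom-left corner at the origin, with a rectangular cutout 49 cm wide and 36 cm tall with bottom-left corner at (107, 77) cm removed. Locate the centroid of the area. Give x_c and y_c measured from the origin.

x_c = 119.48 cm, y_c = 84.55 cm

plate: A = 240 × 170 = 40800.00, centroid at (120.00, 85.00).
hole: A = −(49 × 36) = -1764.00, centroid at (131.50, 95.00).
ΣA = 39036.00 cm²
ΣAx_c = (40800.00)(120.00) + (-1764.00)(131.50) = 4664034.00 cm³
ΣAy_c = (40800.00)(85.00) + (-1764.00)(95.00) = 3300420.00 cm³
x_c = 4664034.00 / 39036.00 = 119.48 cm
y_c = 3300420.00 / 39036.00 = 84.55 cm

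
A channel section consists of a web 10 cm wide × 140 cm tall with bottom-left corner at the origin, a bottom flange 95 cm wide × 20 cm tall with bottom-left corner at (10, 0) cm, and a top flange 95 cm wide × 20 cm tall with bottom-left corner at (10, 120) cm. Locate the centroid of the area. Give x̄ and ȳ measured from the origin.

x̄ = 43.37 cm, ȳ = 70.00 cm

web: A = 10 × 140 = 1400.00, centroid at (5.00, 70.00).
bottom flange: A = 95 × 20 = 1900.00, centroid at (57.50, 10.00).
top flange: A = 95 × 20 = 1900.00, centroid at (57.50, 130.00).
ΣA = 5200.00 cm²
ΣAx̄ = (1400.00)(5.00) + (1900.00)(57.50) + (1900.00)(57.50) = 225500.00 cm³
ΣAȳ = (1400.00)(70.00) + (1900.00)(10.00) + (1900.00)(130.00) = 364000.00 cm³
x̄ = 225500.00 / 5200.00 = 43.37 cm
ȳ = 364000.00 / 5200.00 = 70.00 cm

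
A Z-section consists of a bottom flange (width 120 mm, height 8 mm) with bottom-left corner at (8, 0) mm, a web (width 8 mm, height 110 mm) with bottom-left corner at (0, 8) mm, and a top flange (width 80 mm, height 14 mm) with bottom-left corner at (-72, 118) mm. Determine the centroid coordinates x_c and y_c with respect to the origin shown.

Part | A | x̄ᵢ | ȳᵢ | A·x̄ᵢ | A·ȳᵢ
bottom flange | 960.00 | 68.00 | 4.00 | 65280.00 | 3840.00
web | 880.00 | 4.00 | 63.00 | 3520.00 | 55440.00
top flange | 1120.00 | -32.00 | 125.00 | -35840.00 | 140000.00
Σ | 2960.00 |  |  | 32960.00 | 199280.00
x_c = 32960.00 / 2960.00 = 11.14 mm
y_c = 199280.00 / 2960.00 = 67.32 mm

x_c = 11.14 mm, y_c = 67.32 mm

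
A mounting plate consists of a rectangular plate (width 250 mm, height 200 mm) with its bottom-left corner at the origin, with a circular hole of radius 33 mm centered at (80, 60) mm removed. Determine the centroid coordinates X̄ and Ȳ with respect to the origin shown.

X̄ = 128.31 mm, Ȳ = 102.94 mm

plate: A = 250 × 200 = 50000.00, centroid at (125.00, 100.00).
hole: A = −π·33² = -3421.19, centroid at (80.00, 60.00).
ΣA = 46578.81 mm²
ΣAX̄ = (50000.00)(125.00) + (-3421.19)(80.00) = 5976304.45 mm³
ΣAȲ = (50000.00)(100.00) + (-3421.19)(60.00) = 4794728.34 mm³
X̄ = 5976304.45 / 46578.81 = 128.31 mm
Ȳ = 4794728.34 / 46578.81 = 102.94 mm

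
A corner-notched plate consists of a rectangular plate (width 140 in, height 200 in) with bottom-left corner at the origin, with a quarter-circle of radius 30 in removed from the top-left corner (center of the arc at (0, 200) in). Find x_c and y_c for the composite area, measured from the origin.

x_c = 71.48 in, y_c = 97.74 in

plate: A = 140 × 200 = 28000.00, centroid at (70.00, 100.00).
removed quarter-circle: A = −¼π·30² = -706.86, centroid at (12.73, 187.27).
ΣA = 27293.14 in²
ΣAx_c = (28000.00)(70.00) + (-706.86)(12.73) = 1951000.00 in³
ΣAy_c = (28000.00)(100.00) + (-706.86)(187.27) = 2667628.33 in³
x_c = 1951000.00 / 27293.14 = 71.48 in
y_c = 2667628.33 / 27293.14 = 97.74 in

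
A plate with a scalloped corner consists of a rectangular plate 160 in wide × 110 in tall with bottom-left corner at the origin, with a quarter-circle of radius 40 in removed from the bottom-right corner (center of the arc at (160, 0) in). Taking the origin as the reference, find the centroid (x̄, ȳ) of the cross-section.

plate: A = 160 × 110 = 17600.00, centroid at (80.00, 55.00).
removed quarter-circle: A = −¼π·40² = -1256.64, centroid at (143.02, 16.98).
ΣA = 16343.36 in²
ΣAx̄ = (17600.00)(80.00) + (-1256.64)(143.02) = 1228271.40 in³
ΣAȳ = (17600.00)(55.00) + (-1256.64)(16.98) = 946666.67 in³
x̄ = 1228271.40 / 16343.36 = 75.15 in
ȳ = 946666.67 / 16343.36 = 57.92 in

x̄ = 75.15 in, ȳ = 57.92 in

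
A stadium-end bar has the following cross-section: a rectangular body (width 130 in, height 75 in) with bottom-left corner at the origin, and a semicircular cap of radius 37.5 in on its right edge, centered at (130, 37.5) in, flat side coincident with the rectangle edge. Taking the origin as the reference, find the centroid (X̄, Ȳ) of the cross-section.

Part | A | x̄ᵢ | ȳᵢ | A·x̄ᵢ | A·ȳᵢ
rectangular body | 9750.00 | 65.00 | 37.50 | 633750.00 | 365625.00
semicircular end | 2208.93 | 145.92 | 37.50 | 322317.45 | 82834.96
Σ | 11958.93 |  |  | 956067.45 | 448459.96
X̄ = 956067.45 / 11958.93 = 79.95 in
Ȳ = 448459.96 / 11958.93 = 37.50 in

X̄ = 79.95 in, Ȳ = 37.50 in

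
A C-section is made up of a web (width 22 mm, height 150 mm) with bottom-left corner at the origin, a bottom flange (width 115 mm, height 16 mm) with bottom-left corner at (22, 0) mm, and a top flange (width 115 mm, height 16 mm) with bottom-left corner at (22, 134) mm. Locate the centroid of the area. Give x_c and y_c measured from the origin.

x_c = 47.11 mm, y_c = 75.00 mm

web: A = 22 × 150 = 3300.00, centroid at (11.00, 75.00).
bottom flange: A = 115 × 16 = 1840.00, centroid at (79.50, 8.00).
top flange: A = 115 × 16 = 1840.00, centroid at (79.50, 142.00).
ΣA = 6980.00 mm², ΣAx_c = 328860.00 mm³, ΣAy_c = 523500.00 mm³.
x_c = 328860.00/6980.00 = 47.11 mm; y_c = 523500.00/6980.00 = 75.00 mm.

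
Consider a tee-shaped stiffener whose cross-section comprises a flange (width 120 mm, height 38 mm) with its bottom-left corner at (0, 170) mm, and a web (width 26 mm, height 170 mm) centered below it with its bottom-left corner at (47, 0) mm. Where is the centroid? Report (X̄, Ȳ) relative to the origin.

Part | A | x̄ᵢ | ȳᵢ | A·x̄ᵢ | A·ȳᵢ
web | 4420.00 | 60.00 | 85.00 | 265200.00 | 375700.00
flange | 4560.00 | 60.00 | 189.00 | 273600.00 | 861840.00
Σ | 8980.00 |  |  | 538800.00 | 1237540.00
X̄ = 538800.00 / 8980.00 = 60.00 mm
Ȳ = 1237540.00 / 8980.00 = 137.81 mm

X̄ = 60.00 mm, Ȳ = 137.81 mm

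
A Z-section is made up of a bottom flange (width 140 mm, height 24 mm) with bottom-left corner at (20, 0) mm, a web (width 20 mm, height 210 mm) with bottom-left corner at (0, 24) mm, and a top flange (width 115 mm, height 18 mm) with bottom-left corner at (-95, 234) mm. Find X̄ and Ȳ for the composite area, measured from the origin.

X̄ = 27.70 mm, Ȳ = 112.68 mm

bottom flange: A = 140 × 24 = 3360.00, centroid at (90.00, 12.00).
web: A = 20 × 210 = 4200.00, centroid at (10.00, 129.00).
top flange: A = 115 × 18 = 2070.00, centroid at (-37.50, 243.00).
ΣA = 9630.00 mm², ΣAX̄ = 266775.00 mm³, ΣAȲ = 1085130.00 mm³.
X̄ = 266775.00/9630.00 = 27.70 mm; Ȳ = 1085130.00/9630.00 = 112.68 mm.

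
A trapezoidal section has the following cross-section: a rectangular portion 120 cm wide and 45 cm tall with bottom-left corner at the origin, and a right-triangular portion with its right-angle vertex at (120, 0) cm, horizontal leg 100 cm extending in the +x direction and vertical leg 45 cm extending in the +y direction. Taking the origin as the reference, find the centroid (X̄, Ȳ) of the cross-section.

rectangular portion: A = 120 × 45 = 5400.00, centroid at (60.00, 22.50).
triangular portion: A = ½·100·45 = 2250.00, centroid at (153.33, 15.00).
ΣA = 7650.00 cm², ΣAX̄ = 669000.00 cm³, ΣAȲ = 155250.00 cm³.
X̄ = 669000.00/7650.00 = 87.45 cm; Ȳ = 155250.00/7650.00 = 20.29 cm.

X̄ = 87.45 cm, Ȳ = 20.29 cm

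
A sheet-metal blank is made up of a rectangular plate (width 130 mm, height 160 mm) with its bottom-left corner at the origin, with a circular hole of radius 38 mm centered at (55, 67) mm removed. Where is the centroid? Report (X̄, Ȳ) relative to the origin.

plate: A = 130 × 160 = 20800.00, centroid at (65.00, 80.00).
hole: A = −π·38² = -4536.46, centroid at (55.00, 67.00).
ΣA = 16263.54 mm², ΣAX̄ = 1102494.71 mm³, ΣAȲ = 1360057.19 mm³.
X̄ = 1102494.71/16263.54 = 67.79 mm; Ȳ = 1360057.19/16263.54 = 83.63 mm.

X̄ = 67.79 mm, Ȳ = 83.63 mm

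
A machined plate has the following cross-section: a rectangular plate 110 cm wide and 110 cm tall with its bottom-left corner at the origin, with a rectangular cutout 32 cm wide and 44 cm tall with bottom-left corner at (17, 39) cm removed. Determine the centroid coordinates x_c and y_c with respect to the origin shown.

x_c = 57.90 cm, y_c = 54.21 cm

plate: A = 110 × 110 = 12100.00, centroid at (55.00, 55.00).
hole: A = −(32 × 44) = -1408.00, centroid at (33.00, 61.00).
ΣA = 10692.00 cm²
ΣAx_c = (12100.00)(55.00) + (-1408.00)(33.00) = 619036.00 cm³
ΣAy_c = (12100.00)(55.00) + (-1408.00)(61.00) = 579612.00 cm³
x_c = 619036.00 / 10692.00 = 57.90 cm
y_c = 579612.00 / 10692.00 = 54.21 cm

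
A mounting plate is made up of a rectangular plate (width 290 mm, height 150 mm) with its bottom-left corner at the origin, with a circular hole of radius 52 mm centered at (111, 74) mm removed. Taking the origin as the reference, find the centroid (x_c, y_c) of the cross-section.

x_c = 153.25 mm, y_c = 75.24 mm

Part | A | x̄ᵢ | ȳᵢ | A·x̄ᵢ | A·ȳᵢ
plate | 43500.00 | 145.00 | 75.00 | 6307500.00 | 3262500.00
hole | -8494.87 | 111.00 | 74.00 | -942930.19 | -628620.12
Σ | 35005.13 |  |  | 5364569.81 | 2633879.88
x_c = 5364569.81 / 35005.13 = 153.25 mm
y_c = 2633879.88 / 35005.13 = 75.24 mm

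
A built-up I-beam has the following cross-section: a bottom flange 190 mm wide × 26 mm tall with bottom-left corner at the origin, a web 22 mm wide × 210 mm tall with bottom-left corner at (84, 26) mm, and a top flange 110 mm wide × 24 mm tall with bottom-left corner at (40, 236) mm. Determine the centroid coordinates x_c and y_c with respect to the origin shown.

bottom flange: A = 190 × 26 = 4940.00, centroid at (95.00, 13.00).
web: A = 22 × 210 = 4620.00, centroid at (95.00, 131.00).
top flange: A = 110 × 24 = 2640.00, centroid at (95.00, 248.00).
ΣA = 12200.00 mm²
ΣAx_c = (4940.00)(95.00) + (4620.00)(95.00) + (2640.00)(95.00) = 1159000.00 mm³
ΣAy_c = (4940.00)(13.00) + (4620.00)(131.00) + (2640.00)(248.00) = 1324160.00 mm³
x_c = 1159000.00 / 12200.00 = 95.00 mm
y_c = 1324160.00 / 12200.00 = 108.54 mm

x_c = 95.00 mm, y_c = 108.54 mm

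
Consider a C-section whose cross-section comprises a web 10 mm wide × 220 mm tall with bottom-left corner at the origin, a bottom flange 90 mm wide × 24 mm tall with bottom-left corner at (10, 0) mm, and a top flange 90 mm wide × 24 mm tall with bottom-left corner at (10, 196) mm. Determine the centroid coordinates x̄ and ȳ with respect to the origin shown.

Part | A | x̄ᵢ | ȳᵢ | A·x̄ᵢ | A·ȳᵢ
web | 2200.00 | 5.00 | 110.00 | 11000.00 | 242000.00
bottom flange | 2160.00 | 55.00 | 12.00 | 118800.00 | 25920.00
top flange | 2160.00 | 55.00 | 208.00 | 118800.00 | 449280.00
Σ | 6520.00 |  |  | 248600.00 | 717200.00
x̄ = 248600.00 / 6520.00 = 38.13 mm
ȳ = 717200.00 / 6520.00 = 110.00 mm

x̄ = 38.13 mm, ȳ = 110.00 mm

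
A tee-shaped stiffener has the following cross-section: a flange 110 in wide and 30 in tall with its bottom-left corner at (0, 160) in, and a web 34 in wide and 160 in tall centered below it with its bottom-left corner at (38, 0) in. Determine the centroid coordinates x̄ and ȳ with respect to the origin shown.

Part | A | x̄ᵢ | ȳᵢ | A·x̄ᵢ | A·ȳᵢ
web | 5440.00 | 55.00 | 80.00 | 299200.00 | 435200.00
flange | 3300.00 | 55.00 | 175.00 | 181500.00 | 577500.00
Σ | 8740.00 |  |  | 480700.00 | 1012700.00
x̄ = 480700.00 / 8740.00 = 55.00 in
ȳ = 1012700.00 / 8740.00 = 115.87 in

x̄ = 55.00 in, ȳ = 115.87 in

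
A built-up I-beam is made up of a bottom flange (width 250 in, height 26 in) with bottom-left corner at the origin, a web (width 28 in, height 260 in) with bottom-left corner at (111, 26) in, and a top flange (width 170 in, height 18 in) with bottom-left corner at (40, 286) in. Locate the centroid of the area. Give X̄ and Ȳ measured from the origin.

X̄ = 125.00 in, Ȳ = 126.06 in

bottom flange: A = 250 × 26 = 6500.00, centroid at (125.00, 13.00).
web: A = 28 × 260 = 7280.00, centroid at (125.00, 156.00).
top flange: A = 170 × 18 = 3060.00, centroid at (125.00, 295.00).
ΣA = 16840.00 in², ΣAX̄ = 2105000.00 in³, ΣAȲ = 2122880.00 in³.
X̄ = 2105000.00/16840.00 = 125.00 in; Ȳ = 2122880.00/16840.00 = 126.06 in.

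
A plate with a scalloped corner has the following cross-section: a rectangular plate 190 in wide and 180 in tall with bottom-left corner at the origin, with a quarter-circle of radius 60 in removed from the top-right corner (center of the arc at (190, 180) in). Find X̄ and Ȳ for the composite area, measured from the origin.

plate: A = 190 × 180 = 34200.00, centroid at (95.00, 90.00).
removed quarter-circle: A = −¼π·60² = -2827.43, centroid at (164.54, 154.54).
ΣA = 31372.57 in²
ΣAX̄ = (34200.00)(95.00) + (-2827.43)(164.54) = 2783787.66 in³
ΣAȲ = (34200.00)(90.00) + (-2827.43)(154.54) = 2641061.99 in³
X̄ = 2783787.66 / 31372.57 = 88.73 in
Ȳ = 2641061.99 / 31372.57 = 84.18 in

X̄ = 88.73 in, Ȳ = 84.18 in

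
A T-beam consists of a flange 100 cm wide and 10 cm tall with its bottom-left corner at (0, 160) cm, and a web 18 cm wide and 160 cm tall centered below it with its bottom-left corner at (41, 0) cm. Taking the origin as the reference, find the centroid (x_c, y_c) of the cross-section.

x_c = 50.00 cm, y_c = 101.91 cm

web: A = 18 × 160 = 2880.00, centroid at (50.00, 80.00).
flange: A = 100 × 10 = 1000.00, centroid at (50.00, 165.00).
ΣA = 3880.00 cm²
ΣAx_c = (2880.00)(50.00) + (1000.00)(50.00) = 194000.00 cm³
ΣAy_c = (2880.00)(80.00) + (1000.00)(165.00) = 395400.00 cm³
x_c = 194000.00 / 3880.00 = 50.00 cm
y_c = 395400.00 / 3880.00 = 101.91 cm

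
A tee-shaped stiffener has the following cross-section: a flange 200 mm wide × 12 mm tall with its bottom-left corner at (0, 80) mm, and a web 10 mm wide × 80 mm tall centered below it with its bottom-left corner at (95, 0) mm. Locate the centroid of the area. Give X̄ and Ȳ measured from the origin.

X̄ = 100.00 mm, Ȳ = 74.50 mm

web: A = 10 × 80 = 800.00, centroid at (100.00, 40.00).
flange: A = 200 × 12 = 2400.00, centroid at (100.00, 86.00).
ΣA = 3200.00 mm², ΣAX̄ = 320000.00 mm³, ΣAȲ = 238400.00 mm³.
X̄ = 320000.00/3200.00 = 100.00 mm; Ȳ = 238400.00/3200.00 = 74.50 mm.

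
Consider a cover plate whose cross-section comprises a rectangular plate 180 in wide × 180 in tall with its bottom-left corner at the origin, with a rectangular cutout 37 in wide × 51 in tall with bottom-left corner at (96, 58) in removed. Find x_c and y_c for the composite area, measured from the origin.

plate: A = 180 × 180 = 32400.00, centroid at (90.00, 90.00).
hole: A = −(37 × 51) = -1887.00, centroid at (114.50, 83.50).
ΣA = 30513.00 in²
ΣAx_c = (32400.00)(90.00) + (-1887.00)(114.50) = 2699938.50 in³
ΣAy_c = (32400.00)(90.00) + (-1887.00)(83.50) = 2758435.50 in³
x_c = 2699938.50 / 30513.00 = 88.48 in
y_c = 2758435.50 / 30513.00 = 90.40 in

x_c = 88.48 in, y_c = 90.40 in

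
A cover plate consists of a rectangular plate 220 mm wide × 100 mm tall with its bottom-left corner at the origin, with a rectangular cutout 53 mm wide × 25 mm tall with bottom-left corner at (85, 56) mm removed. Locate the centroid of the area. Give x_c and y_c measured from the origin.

Part | A | x̄ᵢ | ȳᵢ | A·x̄ᵢ | A·ȳᵢ
plate | 22000.00 | 110.00 | 50.00 | 2420000.00 | 1100000.00
hole | -1325.00 | 111.50 | 68.50 | -147737.50 | -90762.50
Σ | 20675.00 |  |  | 2272262.50 | 1009237.50
x_c = 2272262.50 / 20675.00 = 109.90 mm
y_c = 1009237.50 / 20675.00 = 48.81 mm

x_c = 109.90 mm, y_c = 48.81 mm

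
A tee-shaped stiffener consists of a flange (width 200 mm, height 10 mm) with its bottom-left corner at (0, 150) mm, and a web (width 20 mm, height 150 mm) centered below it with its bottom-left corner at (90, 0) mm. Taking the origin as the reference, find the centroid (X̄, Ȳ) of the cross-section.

X̄ = 100.00 mm, Ȳ = 107.00 mm

Part | A | x̄ᵢ | ȳᵢ | A·x̄ᵢ | A·ȳᵢ
web | 3000.00 | 100.00 | 75.00 | 300000.00 | 225000.00
flange | 2000.00 | 100.00 | 155.00 | 200000.00 | 310000.00
Σ | 5000.00 |  |  | 500000.00 | 535000.00
X̄ = 500000.00 / 5000.00 = 100.00 mm
Ȳ = 535000.00 / 5000.00 = 107.00 mm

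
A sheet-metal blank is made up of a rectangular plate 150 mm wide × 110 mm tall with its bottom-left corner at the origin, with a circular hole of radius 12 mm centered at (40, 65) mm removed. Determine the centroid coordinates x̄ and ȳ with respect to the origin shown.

plate: A = 150 × 110 = 16500.00, centroid at (75.00, 55.00).
hole: A = −π·12² = -452.39, centroid at (40.00, 65.00).
ΣA = 16047.61 mm²
ΣAx̄ = (16500.00)(75.00) + (-452.39)(40.00) = 1219404.43 mm³
ΣAȳ = (16500.00)(55.00) + (-452.39)(65.00) = 878094.69 mm³
x̄ = 1219404.43 / 16047.61 = 75.99 mm
ȳ = 878094.69 / 16047.61 = 54.72 mm

x̄ = 75.99 mm, ȳ = 54.72 mm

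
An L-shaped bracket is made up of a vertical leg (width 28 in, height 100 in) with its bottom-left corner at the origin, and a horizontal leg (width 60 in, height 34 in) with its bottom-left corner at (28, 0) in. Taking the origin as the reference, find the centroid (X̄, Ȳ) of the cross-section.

Part | A | x̄ᵢ | ȳᵢ | A·x̄ᵢ | A·ȳᵢ
vertical leg | 2800.00 | 14.00 | 50.00 | 39200.00 | 140000.00
horizontal leg | 2040.00 | 58.00 | 17.00 | 118320.00 | 34680.00
Σ | 4840.00 |  |  | 157520.00 | 174680.00
X̄ = 157520.00 / 4840.00 = 32.55 in
Ȳ = 174680.00 / 4840.00 = 36.09 in

X̄ = 32.55 in, Ȳ = 36.09 in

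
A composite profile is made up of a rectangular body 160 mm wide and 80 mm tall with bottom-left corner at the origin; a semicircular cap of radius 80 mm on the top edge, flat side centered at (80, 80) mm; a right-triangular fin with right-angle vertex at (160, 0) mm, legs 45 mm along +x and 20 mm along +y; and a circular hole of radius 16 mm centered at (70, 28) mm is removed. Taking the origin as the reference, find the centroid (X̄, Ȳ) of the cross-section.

rectangular body: A = 160 × 80 = 12800.00, centroid at (80.00, 40.00).
semicircular top: A = ½π·80² = 10053.10, centroid at (80.00, 113.95).
triangular fin: A = ½·45·20 = 450.00, centroid at (175.00, 6.67).
hole: A = −π·16² = -804.25, centroid at (70.00, 28.00).
ΣA = 22498.85 mm²
ΣAX̄ = (12800.00)(80.00) + (10053.10)(80.00) + (450.00)(175.00) + (-804.25)(70.00) = 1850700.38 mm³
ΣAȲ = (12800.00)(40.00) + (10053.10)(113.95) + (450.00)(6.67) + (-804.25)(28.00) = 1638062.12 mm³
X̄ = 1850700.38 / 22498.85 = 82.26 mm
Ȳ = 1638062.12 / 22498.85 = 72.81 mm

X̄ = 82.26 mm, Ȳ = 72.81 mm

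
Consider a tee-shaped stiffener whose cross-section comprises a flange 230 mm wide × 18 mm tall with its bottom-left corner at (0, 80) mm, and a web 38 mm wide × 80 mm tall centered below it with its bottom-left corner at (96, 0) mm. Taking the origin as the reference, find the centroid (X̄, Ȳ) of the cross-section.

Part | A | x̄ᵢ | ȳᵢ | A·x̄ᵢ | A·ȳᵢ
web | 3040.00 | 115.00 | 40.00 | 349600.00 | 121600.00
flange | 4140.00 | 115.00 | 89.00 | 476100.00 | 368460.00
Σ | 7180.00 |  |  | 825700.00 | 490060.00
X̄ = 825700.00 / 7180.00 = 115.00 mm
Ȳ = 490060.00 / 7180.00 = 68.25 mm

X̄ = 115.00 mm, Ȳ = 68.25 mm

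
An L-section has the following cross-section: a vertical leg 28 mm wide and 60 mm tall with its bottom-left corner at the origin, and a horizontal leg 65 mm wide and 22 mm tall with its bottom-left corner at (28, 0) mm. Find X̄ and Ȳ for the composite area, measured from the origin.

X̄ = 35.38 mm, Ȳ = 21.26 mm

vertical leg: A = 28 × 60 = 1680.00, centroid at (14.00, 30.00).
horizontal leg: A = 65 × 22 = 1430.00, centroid at (60.50, 11.00).
ΣA = 3110.00 mm²
ΣAX̄ = (1680.00)(14.00) + (1430.00)(60.50) = 110035.00 mm³
ΣAȲ = (1680.00)(30.00) + (1430.00)(11.00) = 66130.00 mm³
X̄ = 110035.00 / 3110.00 = 35.38 mm
Ȳ = 66130.00 / 3110.00 = 21.26 mm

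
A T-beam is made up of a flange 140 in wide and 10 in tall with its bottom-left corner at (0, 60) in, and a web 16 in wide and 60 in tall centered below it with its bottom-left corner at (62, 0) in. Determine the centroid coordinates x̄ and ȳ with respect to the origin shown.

x̄ = 70.00 in, ȳ = 50.76 in

web: A = 16 × 60 = 960.00, centroid at (70.00, 30.00).
flange: A = 140 × 10 = 1400.00, centroid at (70.00, 65.00).
ΣA = 2360.00 in²
ΣAx̄ = (960.00)(70.00) + (1400.00)(70.00) = 165200.00 in³
ΣAȳ = (960.00)(30.00) + (1400.00)(65.00) = 119800.00 in³
x̄ = 165200.00 / 2360.00 = 70.00 in
ȳ = 119800.00 / 2360.00 = 50.76 in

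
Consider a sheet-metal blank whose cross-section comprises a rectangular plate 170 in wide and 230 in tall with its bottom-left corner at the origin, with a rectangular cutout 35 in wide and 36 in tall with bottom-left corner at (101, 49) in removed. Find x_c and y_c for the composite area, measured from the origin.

plate: A = 170 × 230 = 39100.00, centroid at (85.00, 115.00).
hole: A = −(35 × 36) = -1260.00, centroid at (118.50, 67.00).
ΣA = 37840.00 in²
ΣAx_c = (39100.00)(85.00) + (-1260.00)(118.50) = 3174190.00 in³
ΣAy_c = (39100.00)(115.00) + (-1260.00)(67.00) = 4412080.00 in³
x_c = 3174190.00 / 37840.00 = 83.88 in
y_c = 4412080.00 / 37840.00 = 116.60 in

x_c = 83.88 in, y_c = 116.60 in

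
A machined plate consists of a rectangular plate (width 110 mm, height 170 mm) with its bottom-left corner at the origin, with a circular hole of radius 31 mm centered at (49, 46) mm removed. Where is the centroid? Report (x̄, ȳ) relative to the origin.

plate: A = 110 × 170 = 18700.00, centroid at (55.00, 85.00).
hole: A = −π·31² = -3019.07, centroid at (49.00, 46.00).
ΣA = 15680.93 mm², ΣAx̄ = 880565.54 mm³, ΣAȳ = 1450622.76 mm³.
x̄ = 880565.54/15680.93 = 56.16 mm; ȳ = 1450622.76/15680.93 = 92.51 mm.

x̄ = 56.16 mm, ȳ = 92.51 mm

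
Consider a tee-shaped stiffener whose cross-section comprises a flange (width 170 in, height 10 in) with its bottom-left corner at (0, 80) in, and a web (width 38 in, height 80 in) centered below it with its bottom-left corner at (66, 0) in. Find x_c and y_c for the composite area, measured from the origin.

x_c = 85.00 in, y_c = 56.14 in

web: A = 38 × 80 = 3040.00, centroid at (85.00, 40.00).
flange: A = 170 × 10 = 1700.00, centroid at (85.00, 85.00).
ΣA = 4740.00 in², ΣAx_c = 402900.00 in³, ΣAy_c = 266100.00 in³.
x_c = 402900.00/4740.00 = 85.00 in; y_c = 266100.00/4740.00 = 56.14 in.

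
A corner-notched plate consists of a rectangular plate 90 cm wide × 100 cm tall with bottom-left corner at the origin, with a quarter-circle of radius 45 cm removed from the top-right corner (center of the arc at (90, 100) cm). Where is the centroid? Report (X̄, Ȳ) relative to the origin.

X̄ = 39.44 cm, Ȳ = 43.37 cm

plate: A = 90 × 100 = 9000.00, centroid at (45.00, 50.00).
removed quarter-circle: A = −¼π·45² = -1590.43, centroid at (70.90, 80.90).
ΣA = 7409.57 cm², ΣAX̄ = 292236.18 cm³, ΣAȲ = 321331.87 cm³.
X̄ = 292236.18/7409.57 = 39.44 cm; Ȳ = 321331.87/7409.57 = 43.37 cm.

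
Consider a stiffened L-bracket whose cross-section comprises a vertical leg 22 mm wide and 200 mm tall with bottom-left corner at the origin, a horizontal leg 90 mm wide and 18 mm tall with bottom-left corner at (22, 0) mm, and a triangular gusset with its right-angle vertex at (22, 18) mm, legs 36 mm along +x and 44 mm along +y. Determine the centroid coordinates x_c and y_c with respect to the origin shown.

vertical leg: A = 22 × 200 = 4400.00, centroid at (11.00, 100.00).
horizontal leg: A = 90 × 18 = 1620.00, centroid at (67.00, 9.00).
gusset: A = ½·36·44 = 792.00, centroid at (34.00, 32.67).
ΣA = 6812.00 mm², ΣAx_c = 183868.00 mm³, ΣAy_c = 480452.00 mm³.
x_c = 183868.00/6812.00 = 26.99 mm; y_c = 480452.00/6812.00 = 70.53 mm.

x_c = 26.99 mm, y_c = 70.53 mm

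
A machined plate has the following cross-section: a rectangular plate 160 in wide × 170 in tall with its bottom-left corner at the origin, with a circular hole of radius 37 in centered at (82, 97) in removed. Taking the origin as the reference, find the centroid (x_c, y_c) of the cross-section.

plate: A = 160 × 170 = 27200.00, centroid at (80.00, 85.00).
hole: A = −π·37² = -4300.84, centroid at (82.00, 97.00).
ΣA = 22899.16 in²
ΣAx_c = (27200.00)(80.00) + (-4300.84)(82.00) = 1823331.09 in³
ΣAy_c = (27200.00)(85.00) + (-4300.84)(97.00) = 1894818.49 in³
x_c = 1823331.09 / 22899.16 = 79.62 in
y_c = 1894818.49 / 22899.16 = 82.75 in

x_c = 79.62 in, y_c = 82.75 in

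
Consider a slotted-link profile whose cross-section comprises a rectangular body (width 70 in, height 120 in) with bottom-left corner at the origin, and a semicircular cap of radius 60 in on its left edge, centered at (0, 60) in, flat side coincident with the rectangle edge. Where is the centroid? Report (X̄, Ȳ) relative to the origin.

rectangular body: A = 70 × 120 = 8400.00, centroid at (35.00, 60.00).
semicircular end: A = ½π·60² = 5654.87, centroid at (-25.46, 60.00).
ΣA = 14054.87 in², ΣAX̄ = 150000.00 in³, ΣAȲ = 843292.01 in³.
X̄ = 150000.00/14054.87 = 10.67 in; Ȳ = 843292.01/14054.87 = 60.00 in.

X̄ = 10.67 in, Ȳ = 60.00 in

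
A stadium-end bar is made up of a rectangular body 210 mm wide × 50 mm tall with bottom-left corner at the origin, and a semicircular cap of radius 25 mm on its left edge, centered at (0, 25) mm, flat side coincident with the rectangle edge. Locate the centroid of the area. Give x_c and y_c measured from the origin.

x_c = 95.11 mm, y_c = 25.00 mm

Part | A | x̄ᵢ | ȳᵢ | A·x̄ᵢ | A·ȳᵢ
rectangular body | 10500.00 | 105.00 | 25.00 | 1102500.00 | 262500.00
semicircular end | 981.75 | -10.61 | 25.00 | -10416.67 | 24543.69
Σ | 11481.75 |  |  | 1092083.33 | 287043.69
x_c = 1092083.33 / 11481.75 = 95.11 mm
y_c = 287043.69 / 11481.75 = 25.00 mm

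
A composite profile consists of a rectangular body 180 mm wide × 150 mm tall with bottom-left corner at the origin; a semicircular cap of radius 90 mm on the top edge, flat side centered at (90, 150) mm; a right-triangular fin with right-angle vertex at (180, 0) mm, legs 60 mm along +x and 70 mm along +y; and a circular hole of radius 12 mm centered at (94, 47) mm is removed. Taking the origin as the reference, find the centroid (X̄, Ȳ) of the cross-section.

X̄ = 95.54 mm, Ȳ = 107.50 mm

Part | A | x̄ᵢ | ȳᵢ | A·x̄ᵢ | A·ȳᵢ
rectangular body | 27000.00 | 90.00 | 75.00 | 2430000.00 | 2025000.00
semicircular top | 12723.45 | 90.00 | 188.20 | 1145110.52 | 2394517.54
triangular fin | 2100.00 | 200.00 | 23.33 | 420000.00 | 49000.00
hole | -452.39 | 94.00 | 47.00 | -42524.60 | -21262.30
Σ | 41371.06 |  |  | 3952585.92 | 4447255.24
X̄ = 3952585.92 / 41371.06 = 95.54 mm
Ȳ = 4447255.24 / 41371.06 = 107.50 mm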